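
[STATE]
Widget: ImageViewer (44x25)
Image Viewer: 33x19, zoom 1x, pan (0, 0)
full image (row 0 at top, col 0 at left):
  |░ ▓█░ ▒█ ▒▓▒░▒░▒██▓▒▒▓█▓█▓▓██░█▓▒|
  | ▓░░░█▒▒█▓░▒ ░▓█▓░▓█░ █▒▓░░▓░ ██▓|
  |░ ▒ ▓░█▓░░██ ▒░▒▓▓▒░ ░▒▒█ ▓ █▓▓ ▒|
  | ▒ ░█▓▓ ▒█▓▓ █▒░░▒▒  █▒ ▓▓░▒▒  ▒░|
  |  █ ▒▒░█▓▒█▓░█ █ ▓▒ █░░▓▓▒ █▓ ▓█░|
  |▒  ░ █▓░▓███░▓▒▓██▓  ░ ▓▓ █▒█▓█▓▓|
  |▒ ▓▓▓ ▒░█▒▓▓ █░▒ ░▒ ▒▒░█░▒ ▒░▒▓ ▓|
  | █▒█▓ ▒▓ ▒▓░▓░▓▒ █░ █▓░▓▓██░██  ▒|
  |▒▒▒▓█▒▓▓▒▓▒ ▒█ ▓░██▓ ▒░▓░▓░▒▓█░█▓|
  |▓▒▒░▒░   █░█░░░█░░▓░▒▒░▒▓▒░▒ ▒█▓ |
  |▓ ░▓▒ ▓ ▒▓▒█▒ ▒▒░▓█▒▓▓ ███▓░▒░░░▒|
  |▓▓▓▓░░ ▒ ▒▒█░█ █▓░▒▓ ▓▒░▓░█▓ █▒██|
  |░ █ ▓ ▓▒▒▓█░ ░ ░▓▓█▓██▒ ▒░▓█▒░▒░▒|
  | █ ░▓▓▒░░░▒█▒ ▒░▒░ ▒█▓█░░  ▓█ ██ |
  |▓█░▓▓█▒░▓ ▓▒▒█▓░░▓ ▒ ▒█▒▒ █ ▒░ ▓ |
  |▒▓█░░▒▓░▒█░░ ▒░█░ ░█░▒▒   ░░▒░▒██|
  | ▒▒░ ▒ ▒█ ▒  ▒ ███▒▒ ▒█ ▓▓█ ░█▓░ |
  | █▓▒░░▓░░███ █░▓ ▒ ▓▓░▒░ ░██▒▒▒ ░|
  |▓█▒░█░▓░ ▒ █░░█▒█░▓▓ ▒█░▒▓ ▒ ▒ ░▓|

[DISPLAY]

░ ▓█░ ▒█ ▒▓▒░▒░▒██▓▒▒▓█▓█▓▓██░█▓▒           
 ▓░░░█▒▒█▓░▒ ░▓█▓░▓█░ █▒▓░░▓░ ██▓           
░ ▒ ▓░█▓░░██ ▒░▒▓▓▒░ ░▒▒█ ▓ █▓▓ ▒           
 ▒ ░█▓▓ ▒█▓▓ █▒░░▒▒  █▒ ▓▓░▒▒  ▒░           
  █ ▒▒░█▓▒█▓░█ █ ▓▒ █░░▓▓▒ █▓ ▓█░           
▒  ░ █▓░▓███░▓▒▓██▓  ░ ▓▓ █▒█▓█▓▓           
▒ ▓▓▓ ▒░█▒▓▓ █░▒ ░▒ ▒▒░█░▒ ▒░▒▓ ▓           
 █▒█▓ ▒▓ ▒▓░▓░▓▒ █░ █▓░▓▓██░██  ▒           
▒▒▒▓█▒▓▓▒▓▒ ▒█ ▓░██▓ ▒░▓░▓░▒▓█░█▓           
▓▒▒░▒░   █░█░░░█░░▓░▒▒░▒▓▒░▒ ▒█▓            
▓ ░▓▒ ▓ ▒▓▒█▒ ▒▒░▓█▒▓▓ ███▓░▒░░░▒           
▓▓▓▓░░ ▒ ▒▒█░█ █▓░▒▓ ▓▒░▓░█▓ █▒██           
░ █ ▓ ▓▒▒▓█░ ░ ░▓▓█▓██▒ ▒░▓█▒░▒░▒           
 █ ░▓▓▒░░░▒█▒ ▒░▒░ ▒█▓█░░  ▓█ ██            
▓█░▓▓█▒░▓ ▓▒▒█▓░░▓ ▒ ▒█▒▒ █ ▒░ ▓            
▒▓█░░▒▓░▒█░░ ▒░█░ ░█░▒▒   ░░▒░▒██           
 ▒▒░ ▒ ▒█ ▒  ▒ ███▒▒ ▒█ ▓▓█ ░█▓░            
 █▓▒░░▓░░███ █░▓ ▒ ▓▓░▒░ ░██▒▒▒ ░           
▓█▒░█░▓░ ▒ █░░█▒█░▓▓ ▒█░▒▓ ▒ ▒ ░▓           
                                            
                                            
                                            
                                            
                                            
                                            


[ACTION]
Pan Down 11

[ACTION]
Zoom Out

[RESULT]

▓▓▓▓░░ ▒ ▒▒█░█ █▓░▒▓ ▓▒░▓░█▓ █▒██           
░ █ ▓ ▓▒▒▓█░ ░ ░▓▓█▓██▒ ▒░▓█▒░▒░▒           
 █ ░▓▓▒░░░▒█▒ ▒░▒░ ▒█▓█░░  ▓█ ██            
▓█░▓▓█▒░▓ ▓▒▒█▓░░▓ ▒ ▒█▒▒ █ ▒░ ▓            
▒▓█░░▒▓░▒█░░ ▒░█░ ░█░▒▒   ░░▒░▒██           
 ▒▒░ ▒ ▒█ ▒  ▒ ███▒▒ ▒█ ▓▓█ ░█▓░            
 █▓▒░░▓░░███ █░▓ ▒ ▓▓░▒░ ░██▒▒▒ ░           
▓█▒░█░▓░ ▒ █░░█▒█░▓▓ ▒█░▒▓ ▒ ▒ ░▓           
                                            
                                            
                                            
                                            
                                            
                                            
                                            
                                            
                                            
                                            
                                            
                                            
                                            
                                            
                                            
                                            
                                            


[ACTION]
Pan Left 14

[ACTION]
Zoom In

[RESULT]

▒▒    ░░  ██▓▓░░▓▓██████░░▓▓▒▒▓▓████▓▓    ░░
▒▒  ▓▓▓▓▓▓  ▒▒░░██▒▒▓▓▓▓  ██░░▒▒  ░░▒▒  ▒▒▒▒
▒▒  ▓▓▓▓▓▓  ▒▒░░██▒▒▓▓▓▓  ██░░▒▒  ░░▒▒  ▒▒▒▒
  ██▒▒██▓▓  ▒▒▓▓  ▒▒▓▓░░▓▓░░▓▓▒▒  ██░░  ██▓▓
  ██▒▒██▓▓  ▒▒▓▓  ▒▒▓▓░░▓▓░░▓▓▒▒  ██░░  ██▓▓
▒▒▒▒▒▒▓▓██▒▒▓▓▓▓▒▒▓▓▒▒  ▒▒██  ▓▓░░████▓▓  ▒▒
▒▒▒▒▒▒▓▓██▒▒▓▓▓▓▒▒▓▓▒▒  ▒▒██  ▓▓░░████▓▓  ▒▒
▓▓▒▒▒▒░░▒▒░░      ██░░██░░░░░░██░░░░▓▓░░▒▒▒▒
▓▓▒▒▒▒░░▒▒░░      ██░░██░░░░░░██░░░░▓▓░░▒▒▒▒
▓▓  ░░▓▓▒▒  ▓▓  ▒▒▓▓▒▒██▒▒  ▒▒▒▒░░▓▓██▒▒▓▓▓▓
▓▓  ░░▓▓▒▒  ▓▓  ▒▒▓▓▒▒██▒▒  ▒▒▒▒░░▓▓██▒▒▓▓▓▓
▓▓▓▓▓▓▓▓░░░░  ▒▒  ▒▒▒▒██░░██  ██▓▓░░▒▒▓▓  ▓▓
▓▓▓▓▓▓▓▓░░░░  ▒▒  ▒▒▒▒██░░██  ██▓▓░░▒▒▓▓  ▓▓
░░  ██  ▓▓  ▓▓▒▒▒▒▓▓██░░  ░░  ░░▓▓▓▓██▓▓████
░░  ██  ▓▓  ▓▓▒▒▒▒▓▓██░░  ░░  ░░▓▓▓▓██▓▓████
  ██  ░░▓▓▓▓▒▒░░░░░░▒▒██▒▒  ▒▒░░▒▒░░  ▒▒██▓▓
  ██  ░░▓▓▓▓▒▒░░░░░░▒▒██▒▒  ▒▒░░▒▒░░  ▒▒██▓▓
▓▓██░░▓▓▓▓██▒▒░░▓▓  ▓▓▒▒▒▒██▓▓░░░░▓▓  ▒▒  ▒▒
▓▓██░░▓▓▓▓██▒▒░░▓▓  ▓▓▒▒▒▒██▓▓░░░░▓▓  ▒▒  ▒▒
▒▒▓▓██░░░░▒▒▓▓░░▒▒██░░░░  ▒▒░░██░░  ░░██░░▒▒
▒▒▓▓██░░░░▒▒▓▓░░▒▒██░░░░  ▒▒░░██░░  ░░██░░▒▒
  ▒▒▒▒░░  ▒▒  ▒▒██  ▒▒    ▒▒  ██████▒▒▒▒  ▒▒
  ▒▒▒▒░░  ▒▒  ▒▒██  ▒▒    ▒▒  ██████▒▒▒▒  ▒▒
  ██▓▓▒▒░░░░▓▓░░░░██████  ██░░▓▓  ▒▒  ▓▓▓▓░░
  ██▓▓▒▒░░░░▓▓░░░░██████  ██░░▓▓  ▒▒  ▓▓▓▓░░


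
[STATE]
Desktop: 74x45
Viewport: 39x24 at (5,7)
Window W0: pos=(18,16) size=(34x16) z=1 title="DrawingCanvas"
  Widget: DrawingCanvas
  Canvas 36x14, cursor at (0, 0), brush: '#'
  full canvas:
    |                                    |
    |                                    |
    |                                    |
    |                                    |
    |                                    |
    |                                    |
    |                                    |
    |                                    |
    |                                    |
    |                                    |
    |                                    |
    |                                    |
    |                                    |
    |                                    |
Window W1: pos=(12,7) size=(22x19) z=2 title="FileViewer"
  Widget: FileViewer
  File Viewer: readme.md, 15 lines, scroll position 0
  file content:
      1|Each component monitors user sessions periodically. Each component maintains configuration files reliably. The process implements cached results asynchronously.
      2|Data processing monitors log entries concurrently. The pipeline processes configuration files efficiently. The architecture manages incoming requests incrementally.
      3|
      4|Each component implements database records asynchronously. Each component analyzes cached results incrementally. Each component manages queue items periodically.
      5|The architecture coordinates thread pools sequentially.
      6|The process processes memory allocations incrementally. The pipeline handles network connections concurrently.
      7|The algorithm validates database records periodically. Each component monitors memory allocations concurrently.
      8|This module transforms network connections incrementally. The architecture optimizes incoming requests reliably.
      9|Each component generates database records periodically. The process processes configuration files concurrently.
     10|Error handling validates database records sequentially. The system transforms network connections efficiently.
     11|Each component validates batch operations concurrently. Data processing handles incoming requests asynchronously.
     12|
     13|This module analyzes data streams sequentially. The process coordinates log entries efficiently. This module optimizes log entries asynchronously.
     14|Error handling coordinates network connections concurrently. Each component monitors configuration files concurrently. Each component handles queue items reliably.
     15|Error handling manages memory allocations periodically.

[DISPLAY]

       ┏━━━━━━━━━━━━━━━━━━━━┓          
       ┃ FileViewer         ┃          
       ┠────────────────────┨          
       ┃Each component moni▲┃          
       ┃Data processing mon█┃          
       ┃                   ░┃          
       ┃Each component impl░┃          
       ┃The architecture co░┃          
       ┃The process process░┃          
       ┃The algorithm valid░┃━━━━━━━━━━
       ┃This module transfo░┃          
       ┃Each component gene░┃──────────
       ┃Error handling vali░┃          
       ┃Each component vali░┃          
       ┃                   ░┃          
       ┃This module analyze░┃          
       ┃Error handling coor░┃          
       ┃Error handling mana▼┃          
       ┗━━━━━━━━━━━━━━━━━━━━┛          
             ┃                         
             ┃                         
             ┃                         
             ┃                         
             ┃                         


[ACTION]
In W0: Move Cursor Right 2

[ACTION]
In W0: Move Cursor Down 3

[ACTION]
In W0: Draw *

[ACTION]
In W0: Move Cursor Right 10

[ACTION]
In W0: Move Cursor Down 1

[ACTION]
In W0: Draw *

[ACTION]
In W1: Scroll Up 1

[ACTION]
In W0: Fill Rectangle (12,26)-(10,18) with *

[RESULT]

       ┏━━━━━━━━━━━━━━━━━━━━┓          
       ┃ FileViewer         ┃          
       ┠────────────────────┨          
       ┃Each component moni▲┃          
       ┃Data processing mon█┃          
       ┃                   ░┃          
       ┃Each component impl░┃          
       ┃The architecture co░┃          
       ┃The process process░┃          
       ┃The algorithm valid░┃━━━━━━━━━━
       ┃This module transfo░┃          
       ┃Each component gene░┃──────────
       ┃Error handling vali░┃          
       ┃Each component vali░┃          
       ┃                   ░┃          
       ┃This module analyze░┃          
       ┃Error handling coor░┃          
       ┃Error handling mana▼┃          
       ┗━━━━━━━━━━━━━━━━━━━━┛          
             ┃                         
             ┃                         
             ┃                         
             ┃                  *******
             ┃                  *******


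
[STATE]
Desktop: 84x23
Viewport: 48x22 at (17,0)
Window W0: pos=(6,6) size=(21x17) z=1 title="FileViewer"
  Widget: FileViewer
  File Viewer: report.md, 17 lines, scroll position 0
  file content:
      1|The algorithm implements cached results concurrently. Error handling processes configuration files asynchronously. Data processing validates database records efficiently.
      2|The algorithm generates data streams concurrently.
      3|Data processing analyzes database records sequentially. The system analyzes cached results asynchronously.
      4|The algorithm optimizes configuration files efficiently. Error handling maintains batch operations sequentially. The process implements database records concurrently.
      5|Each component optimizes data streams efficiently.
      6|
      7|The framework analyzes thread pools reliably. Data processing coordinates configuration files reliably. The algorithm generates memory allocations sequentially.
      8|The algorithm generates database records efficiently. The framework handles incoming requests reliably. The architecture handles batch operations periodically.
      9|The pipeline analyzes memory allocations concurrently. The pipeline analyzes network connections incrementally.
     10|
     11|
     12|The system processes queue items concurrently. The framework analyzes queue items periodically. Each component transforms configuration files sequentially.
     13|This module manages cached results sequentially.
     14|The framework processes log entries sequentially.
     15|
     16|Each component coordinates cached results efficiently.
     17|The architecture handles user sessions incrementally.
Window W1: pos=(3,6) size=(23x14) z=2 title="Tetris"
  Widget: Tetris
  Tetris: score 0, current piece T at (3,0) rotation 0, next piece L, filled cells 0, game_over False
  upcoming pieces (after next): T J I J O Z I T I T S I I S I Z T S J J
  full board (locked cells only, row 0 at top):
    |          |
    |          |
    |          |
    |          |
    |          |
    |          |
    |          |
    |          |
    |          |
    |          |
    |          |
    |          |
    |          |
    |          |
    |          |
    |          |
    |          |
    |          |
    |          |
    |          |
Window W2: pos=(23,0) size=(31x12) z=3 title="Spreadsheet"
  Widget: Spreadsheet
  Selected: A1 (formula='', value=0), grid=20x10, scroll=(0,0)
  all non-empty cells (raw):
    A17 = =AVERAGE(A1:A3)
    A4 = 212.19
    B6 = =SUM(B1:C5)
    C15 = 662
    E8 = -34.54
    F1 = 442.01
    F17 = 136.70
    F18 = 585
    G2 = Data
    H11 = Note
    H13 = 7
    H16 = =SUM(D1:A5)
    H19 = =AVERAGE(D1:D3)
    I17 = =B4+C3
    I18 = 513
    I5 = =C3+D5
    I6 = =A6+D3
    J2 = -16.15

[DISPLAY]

      ┏━━━━━━━━━━━━━━━━━━━━━━━━━━━━━┓           
      ┃ Spreadsheet                 ┃           
      ┠─────────────────────────────┨           
      ┃A1:                          ┃           
      ┃       A       B       C     ┃           
      ┃-----------------------------┃           
━━━━━━┃  1      [0]       0       0 ┃           
      ┃  2        0       0       0 ┃           
──────┃  3        0       0       0 ┃           
xt:   ┃  4   212.19       0       0 ┃           
▒     ┃  5        0       0       0 ┃           
▒     ┗━━━━━━━━━━━━━━━━━━━━━━━━━━━━━┛           
        ┃┃                                      
        ┃┃                                      
        ┃┃                                      
ore:    ┃┃                                      
        ┃┃                                      
        ┃┃                                      
        ┃┃                                      
━━━━━━━━┛┃                                      
 process░┃                                      
e manage▼┃                                      


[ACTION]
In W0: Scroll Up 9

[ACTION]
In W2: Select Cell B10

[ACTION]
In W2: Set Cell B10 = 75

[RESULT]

      ┏━━━━━━━━━━━━━━━━━━━━━━━━━━━━━┓           
      ┃ Spreadsheet                 ┃           
      ┠─────────────────────────────┨           
      ┃B10: 75                      ┃           
      ┃       A       B       C     ┃           
      ┃-----------------------------┃           
━━━━━━┃  1        0       0       0 ┃           
      ┃  2        0       0       0 ┃           
──────┃  3        0       0       0 ┃           
xt:   ┃  4   212.19       0       0 ┃           
▒     ┃  5        0       0       0 ┃           
▒     ┗━━━━━━━━━━━━━━━━━━━━━━━━━━━━━┛           
        ┃┃                                      
        ┃┃                                      
        ┃┃                                      
ore:    ┃┃                                      
        ┃┃                                      
        ┃┃                                      
        ┃┃                                      
━━━━━━━━┛┃                                      
 process░┃                                      
e manage▼┃                                      


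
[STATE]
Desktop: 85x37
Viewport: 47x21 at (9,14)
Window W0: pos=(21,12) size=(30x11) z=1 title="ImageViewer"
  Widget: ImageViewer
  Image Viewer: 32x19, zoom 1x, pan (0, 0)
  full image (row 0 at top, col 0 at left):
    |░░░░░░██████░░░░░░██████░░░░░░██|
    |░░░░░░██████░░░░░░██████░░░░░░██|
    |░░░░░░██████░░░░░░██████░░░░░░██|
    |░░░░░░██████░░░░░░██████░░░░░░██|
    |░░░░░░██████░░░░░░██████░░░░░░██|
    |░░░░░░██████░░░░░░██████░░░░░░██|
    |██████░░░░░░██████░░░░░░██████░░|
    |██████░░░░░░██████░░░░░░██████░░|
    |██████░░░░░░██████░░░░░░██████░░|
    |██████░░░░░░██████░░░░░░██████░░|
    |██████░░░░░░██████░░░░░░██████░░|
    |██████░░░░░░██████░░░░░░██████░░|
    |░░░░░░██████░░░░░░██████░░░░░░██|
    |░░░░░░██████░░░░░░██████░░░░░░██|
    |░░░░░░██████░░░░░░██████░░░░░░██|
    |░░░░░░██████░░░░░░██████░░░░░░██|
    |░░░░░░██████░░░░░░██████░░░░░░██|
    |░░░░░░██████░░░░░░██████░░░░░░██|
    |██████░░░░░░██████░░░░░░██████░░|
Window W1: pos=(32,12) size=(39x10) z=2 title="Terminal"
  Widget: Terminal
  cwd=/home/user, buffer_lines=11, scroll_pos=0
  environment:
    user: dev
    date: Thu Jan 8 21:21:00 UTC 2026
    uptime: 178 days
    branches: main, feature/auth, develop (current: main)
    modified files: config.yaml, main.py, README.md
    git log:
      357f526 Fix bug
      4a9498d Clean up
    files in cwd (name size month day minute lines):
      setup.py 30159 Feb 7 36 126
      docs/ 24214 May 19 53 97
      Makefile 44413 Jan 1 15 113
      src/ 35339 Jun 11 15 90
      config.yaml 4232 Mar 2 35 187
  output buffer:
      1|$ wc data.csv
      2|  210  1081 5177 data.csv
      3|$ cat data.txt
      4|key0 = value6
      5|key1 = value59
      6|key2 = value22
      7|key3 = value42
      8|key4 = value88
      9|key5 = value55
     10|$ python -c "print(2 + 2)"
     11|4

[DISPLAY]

            ┠──────────┠───────────────────────
            ┃░░░░░░████┃$ wc data.csv          
            ┃░░░░░░████┃  210  1081 5177 data.c
            ┃░░░░░░████┃$ cat data.txt         
            ┃░░░░░░████┃key0 = value6          
            ┃░░░░░░████┃key1 = value59         
            ┃░░░░░░████┃key2 = value22         
            ┃██████░░░░┗━━━━━━━━━━━━━━━━━━━━━━━
            ┗━━━━━━━━━━━━━━━━━━━━━━━━━━━━┛     
                                               
                                               
                                               
                                               
                                               
                                               
                                               
                                               
                                               
                                               
                                               
                                               


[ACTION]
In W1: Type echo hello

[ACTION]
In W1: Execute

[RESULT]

            ┠──────────┠───────────────────────
            ┃░░░░░░████┃key5 = value55         
            ┃░░░░░░████┃$ python -c "print(2 + 
            ┃░░░░░░████┃4                      
            ┃░░░░░░████┃$ echo hello           
            ┃░░░░░░████┃hello                  
            ┃░░░░░░████┃$ █                    
            ┃██████░░░░┗━━━━━━━━━━━━━━━━━━━━━━━
            ┗━━━━━━━━━━━━━━━━━━━━━━━━━━━━┛     
                                               
                                               
                                               
                                               
                                               
                                               
                                               
                                               
                                               
                                               
                                               
                                               


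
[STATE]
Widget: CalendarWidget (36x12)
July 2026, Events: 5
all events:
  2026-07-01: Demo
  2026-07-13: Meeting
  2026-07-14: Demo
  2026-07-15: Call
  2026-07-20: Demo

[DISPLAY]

             July 2026              
Mo Tu We Th Fr Sa Su                
       1*  2  3  4  5               
 6  7  8  9 10 11 12                
13* 14* 15* 16 17 18 19             
20* 21 22 23 24 25 26               
27 28 29 30 31                      
                                    
                                    
                                    
                                    
                                    


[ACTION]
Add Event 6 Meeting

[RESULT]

             July 2026              
Mo Tu We Th Fr Sa Su                
       1*  2  3  4  5               
 6*  7  8  9 10 11 12               
13* 14* 15* 16 17 18 19             
20* 21 22 23 24 25 26               
27 28 29 30 31                      
                                    
                                    
                                    
                                    
                                    


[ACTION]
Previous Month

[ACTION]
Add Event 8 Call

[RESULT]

             June 2026              
Mo Tu We Th Fr Sa Su                
 1  2  3  4  5  6  7                
 8*  9 10 11 12 13 14               
15 16 17 18 19 20 21                
22 23 24 25 26 27 28                
29 30                               
                                    
                                    
                                    
                                    
                                    


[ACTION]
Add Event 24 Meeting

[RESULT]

             June 2026              
Mo Tu We Th Fr Sa Su                
 1  2  3  4  5  6  7                
 8*  9 10 11 12 13 14               
15 16 17 18 19 20 21                
22 23 24* 25 26 27 28               
29 30                               
                                    
                                    
                                    
                                    
                                    


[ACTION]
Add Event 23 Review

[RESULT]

             June 2026              
Mo Tu We Th Fr Sa Su                
 1  2  3  4  5  6  7                
 8*  9 10 11 12 13 14               
15 16 17 18 19 20 21                
22 23* 24* 25 26 27 28              
29 30                               
                                    
                                    
                                    
                                    
                                    


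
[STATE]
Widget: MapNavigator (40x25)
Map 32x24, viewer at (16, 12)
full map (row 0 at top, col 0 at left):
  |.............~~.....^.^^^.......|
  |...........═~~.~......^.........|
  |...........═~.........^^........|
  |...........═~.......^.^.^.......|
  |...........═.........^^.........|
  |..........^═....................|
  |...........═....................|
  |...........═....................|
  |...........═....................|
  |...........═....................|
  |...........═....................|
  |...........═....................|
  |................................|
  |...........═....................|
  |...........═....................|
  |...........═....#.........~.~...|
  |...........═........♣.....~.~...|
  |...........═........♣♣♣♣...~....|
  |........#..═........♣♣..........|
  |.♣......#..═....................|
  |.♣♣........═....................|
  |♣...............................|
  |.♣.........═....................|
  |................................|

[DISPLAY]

    .............~~.....^.^^^.......    
    ...........═~~.~......^.........    
    ...........═~.........^^........    
    ...........═~.......^.^.^.......    
    ...........═.........^^.........    
    ..........^═....................    
    ...........═....................    
    ...........═....................    
    ...........═....................    
    ...........═....................    
    ...........═....................    
    ...........═....................    
    ................@...............    
    ...........═....................    
    ...........═....................    
    ...........═....#.........~.~...    
    ...........═........♣.....~.~...    
    ...........═........♣♣♣♣...~....    
    ........#..═........♣♣..........    
    .♣......#..═....................    
    .♣♣........═....................    
    ♣...............................    
    .♣.........═....................    
    ................................    
                                        


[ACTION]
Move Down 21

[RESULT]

    ...........═....................    
    ................................    
    ...........═....................    
    ...........═....................    
    ...........═....#.........~.~...    
    ...........═........♣.....~.~...    
    ...........═........♣♣♣♣...~....    
    ........#..═........♣♣..........    
    .♣......#..═....................    
    .♣♣........═....................    
    ♣...............................    
    .♣.........═....................    
    ................@...............    
                                        
                                        
                                        
                                        
                                        
                                        
                                        
                                        
                                        
                                        
                                        
                                        


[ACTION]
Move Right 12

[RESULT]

...═....................                
........................                
...═....................                
...═....................                
...═....#.........~.~...                
...═........♣.....~.~...                
...═........♣♣♣♣...~....                
#..═........♣♣..........                
#..═....................                
...═....................                
........................                
...═....................                
....................@...                
                                        
                                        
                                        
                                        
                                        
                                        
                                        
                                        
                                        
                                        
                                        
                                        


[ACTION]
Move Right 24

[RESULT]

═....................                   
.....................                   
═....................                   
═....................                   
═....#.........~.~...                   
═........♣.....~.~...                   
═........♣♣♣♣...~....                   
═........♣♣..........                   
═....................                   
═....................                   
.....................                   
═....................                   
....................@                   
                                        
                                        
                                        
                                        
                                        
                                        
                                        
                                        
                                        
                                        
                                        
                                        


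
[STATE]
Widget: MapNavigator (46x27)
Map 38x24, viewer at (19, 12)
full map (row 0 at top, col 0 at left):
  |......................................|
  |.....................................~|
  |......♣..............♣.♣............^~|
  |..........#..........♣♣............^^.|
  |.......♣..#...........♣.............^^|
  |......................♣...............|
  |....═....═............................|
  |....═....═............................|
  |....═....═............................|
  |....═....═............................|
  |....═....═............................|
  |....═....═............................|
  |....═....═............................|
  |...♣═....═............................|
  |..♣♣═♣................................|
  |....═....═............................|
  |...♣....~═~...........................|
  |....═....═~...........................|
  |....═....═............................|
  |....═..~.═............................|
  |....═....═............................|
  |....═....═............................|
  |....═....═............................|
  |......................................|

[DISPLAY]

                                              
    ......................................    
    .....................................~    
    ......♣..............♣.♣............^~    
    ..........#..........♣♣............^^.    
    .......♣..#...........♣.............^^    
    ......................♣...............    
    ....═....═............................    
    ....═....═............................    
    ....═....═............................    
    ....═....═............................    
    ....═....═............................    
    ....═....═............................    
    ....═....═.........@..................    
    ...♣═....═............................    
    ..♣♣═♣................................    
    ....═....═............................    
    ...♣....~═~...........................    
    ....═....═~...........................    
    ....═....═............................    
    ....═..~.═............................    
    ....═....═............................    
    ....═....═............................    
    ....═....═............................    
    ......................................    
                                              
                                              


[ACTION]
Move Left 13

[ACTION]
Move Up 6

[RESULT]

                                              
                                              
                                              
                                              
                                              
                                              
                                              
                 .............................
                 .............................
                 ......♣..............♣.♣.....
                 ..........#..........♣♣......
                 .......♣..#...........♣......
                 ......................♣......
                 ....═.@..═...................
                 ....═....═...................
                 ....═....═...................
                 ....═....═...................
                 ....═....═...................
                 ....═....═...................
                 ....═....═...................
                 ...♣═....═...................
                 ..♣♣═♣.......................
                 ....═....═...................
                 ...♣....~═~..................
                 ....═....═~..................
                 ....═....═...................
                 ....═..~.═...................


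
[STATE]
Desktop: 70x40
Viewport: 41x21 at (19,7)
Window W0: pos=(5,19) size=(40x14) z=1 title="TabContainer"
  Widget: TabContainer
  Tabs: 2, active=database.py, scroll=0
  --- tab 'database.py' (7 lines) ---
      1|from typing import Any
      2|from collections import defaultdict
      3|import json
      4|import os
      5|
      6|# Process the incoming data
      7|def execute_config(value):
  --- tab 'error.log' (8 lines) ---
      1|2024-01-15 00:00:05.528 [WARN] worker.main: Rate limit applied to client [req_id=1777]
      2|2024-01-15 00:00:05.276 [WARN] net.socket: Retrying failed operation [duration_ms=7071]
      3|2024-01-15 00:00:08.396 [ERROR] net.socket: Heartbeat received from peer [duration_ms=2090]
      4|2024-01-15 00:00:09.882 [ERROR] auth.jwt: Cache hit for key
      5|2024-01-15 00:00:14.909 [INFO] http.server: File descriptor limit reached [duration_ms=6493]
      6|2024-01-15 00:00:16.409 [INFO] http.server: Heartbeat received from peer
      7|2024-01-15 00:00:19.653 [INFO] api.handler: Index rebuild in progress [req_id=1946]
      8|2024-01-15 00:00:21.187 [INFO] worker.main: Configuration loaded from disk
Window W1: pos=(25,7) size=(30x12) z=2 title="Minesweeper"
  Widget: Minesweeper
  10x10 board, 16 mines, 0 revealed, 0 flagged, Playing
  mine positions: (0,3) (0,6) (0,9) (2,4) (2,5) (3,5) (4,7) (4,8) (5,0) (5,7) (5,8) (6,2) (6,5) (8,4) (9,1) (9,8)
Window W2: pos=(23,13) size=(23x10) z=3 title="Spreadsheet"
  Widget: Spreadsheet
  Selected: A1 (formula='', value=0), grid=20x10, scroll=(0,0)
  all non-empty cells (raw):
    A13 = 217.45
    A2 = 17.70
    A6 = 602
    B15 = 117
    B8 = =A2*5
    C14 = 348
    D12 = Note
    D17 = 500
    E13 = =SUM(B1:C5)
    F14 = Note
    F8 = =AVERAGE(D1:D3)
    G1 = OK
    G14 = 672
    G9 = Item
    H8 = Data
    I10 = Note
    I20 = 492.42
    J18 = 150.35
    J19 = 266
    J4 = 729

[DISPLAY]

      ┏━━━━━━━━━━━━━━━━━━━━━━━━━━━━┓     
      ┃ Minesweeper                ┃     
      ┠────────────────────────────┨     
      ┃■■■■■■■■■■                  ┃     
      ┃■■■■■■■■■■                  ┃     
      ┃■■■■■■■■■■                  ┃     
    ┏━━━━━━━━━━━━━━━━━━━━━┓        ┃     
    ┃ Spreadsheet         ┃        ┃     
    ┠─────────────────────┨        ┃     
    ┃A1:                  ┃        ┃     
    ┃       A       B     ┃        ┃     
    ┃---------------------┃━━━━━━━━┛     
━━━━┃  1      [0]       0 ┃              
    ┃  2    17.70       0 ┃              
────┃  3        0       0 ┃              
│ er┗━━━━━━━━━━━━━━━━━━━━━┛              
─────────────────────────┃               
mport Any                ┃               
ons import defaultdict   ┃               
                         ┃               
                         ┃               


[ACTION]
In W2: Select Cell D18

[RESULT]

      ┏━━━━━━━━━━━━━━━━━━━━━━━━━━━━┓     
      ┃ Minesweeper                ┃     
      ┠────────────────────────────┨     
      ┃■■■■■■■■■■                  ┃     
      ┃■■■■■■■■■■                  ┃     
      ┃■■■■■■■■■■                  ┃     
    ┏━━━━━━━━━━━━━━━━━━━━━┓        ┃     
    ┃ Spreadsheet         ┃        ┃     
    ┠─────────────────────┨        ┃     
    ┃D18:                 ┃        ┃     
    ┃       A       B     ┃        ┃     
    ┃---------------------┃━━━━━━━━┛     
━━━━┃  1        0       0 ┃              
    ┃  2    17.70       0 ┃              
────┃  3        0       0 ┃              
│ er┗━━━━━━━━━━━━━━━━━━━━━┛              
─────────────────────────┃               
mport Any                ┃               
ons import defaultdict   ┃               
                         ┃               
                         ┃               


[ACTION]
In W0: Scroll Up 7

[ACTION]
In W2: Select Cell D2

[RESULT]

      ┏━━━━━━━━━━━━━━━━━━━━━━━━━━━━┓     
      ┃ Minesweeper                ┃     
      ┠────────────────────────────┨     
      ┃■■■■■■■■■■                  ┃     
      ┃■■■■■■■■■■                  ┃     
      ┃■■■■■■■■■■                  ┃     
    ┏━━━━━━━━━━━━━━━━━━━━━┓        ┃     
    ┃ Spreadsheet         ┃        ┃     
    ┠─────────────────────┨        ┃     
    ┃D2:                  ┃        ┃     
    ┃       A       B     ┃        ┃     
    ┃---------------------┃━━━━━━━━┛     
━━━━┃  1        0       0 ┃              
    ┃  2    17.70       0 ┃              
────┃  3        0       0 ┃              
│ er┗━━━━━━━━━━━━━━━━━━━━━┛              
─────────────────────────┃               
mport Any                ┃               
ons import defaultdict   ┃               
                         ┃               
                         ┃               


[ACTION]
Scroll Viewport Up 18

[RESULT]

                                         
                                         
                                         
                                         
                                         
                                         
                                         
      ┏━━━━━━━━━━━━━━━━━━━━━━━━━━━━┓     
      ┃ Minesweeper                ┃     
      ┠────────────────────────────┨     
      ┃■■■■■■■■■■                  ┃     
      ┃■■■■■■■■■■                  ┃     
      ┃■■■■■■■■■■                  ┃     
    ┏━━━━━━━━━━━━━━━━━━━━━┓        ┃     
    ┃ Spreadsheet         ┃        ┃     
    ┠─────────────────────┨        ┃     
    ┃D2:                  ┃        ┃     
    ┃       A       B     ┃        ┃     
    ┃---------------------┃━━━━━━━━┛     
━━━━┃  1        0       0 ┃              
    ┃  2    17.70       0 ┃              


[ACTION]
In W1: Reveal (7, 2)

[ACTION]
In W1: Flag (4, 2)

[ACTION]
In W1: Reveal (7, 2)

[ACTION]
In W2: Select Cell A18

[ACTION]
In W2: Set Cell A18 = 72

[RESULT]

                                         
                                         
                                         
                                         
                                         
                                         
                                         
      ┏━━━━━━━━━━━━━━━━━━━━━━━━━━━━┓     
      ┃ Minesweeper                ┃     
      ┠────────────────────────────┨     
      ┃■■■■■■■■■■                  ┃     
      ┃■■■■■■■■■■                  ┃     
      ┃■■■■■■■■■■                  ┃     
    ┏━━━━━━━━━━━━━━━━━━━━━┓        ┃     
    ┃ Spreadsheet         ┃        ┃     
    ┠─────────────────────┨        ┃     
    ┃A18: 72              ┃        ┃     
    ┃       A       B     ┃        ┃     
    ┃---------------------┃━━━━━━━━┛     
━━━━┃  1        0       0 ┃              
    ┃  2    17.70       0 ┃              
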